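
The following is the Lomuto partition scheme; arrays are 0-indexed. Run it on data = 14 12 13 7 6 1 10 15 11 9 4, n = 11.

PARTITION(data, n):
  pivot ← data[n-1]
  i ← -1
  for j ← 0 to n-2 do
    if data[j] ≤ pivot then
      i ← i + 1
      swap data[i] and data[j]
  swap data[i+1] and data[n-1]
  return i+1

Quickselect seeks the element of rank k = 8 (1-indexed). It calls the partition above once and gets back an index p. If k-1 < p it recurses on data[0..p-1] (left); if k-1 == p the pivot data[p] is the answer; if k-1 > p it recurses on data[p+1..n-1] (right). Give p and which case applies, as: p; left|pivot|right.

1; right

pivot = data[10] = 4; i = -1
j=0: data[0]=14 > 4 → no swap
j=1: data[1]=12 > 4 → no swap
j=2: data[2]=13 > 4 → no swap
j=3: data[3]=7 > 4 → no swap
j=4: data[4]=6 > 4 → no swap
j=5: data[5]=1 ≤ 4 → i=0, swap data[0],data[5] → 1 12 13 7 6 14 10 15 11 9 4
j=6: data[6]=10 > 4 → no swap
j=7: data[7]=15 > 4 → no swap
j=8: data[8]=11 > 4 → no swap
j=9: data[9]=9 > 4 → no swap
final swap data[1],data[10] → 1 4 13 7 6 14 10 15 11 9 12; return 1
p = 1; k-1 = 7 > 1 ⇒ right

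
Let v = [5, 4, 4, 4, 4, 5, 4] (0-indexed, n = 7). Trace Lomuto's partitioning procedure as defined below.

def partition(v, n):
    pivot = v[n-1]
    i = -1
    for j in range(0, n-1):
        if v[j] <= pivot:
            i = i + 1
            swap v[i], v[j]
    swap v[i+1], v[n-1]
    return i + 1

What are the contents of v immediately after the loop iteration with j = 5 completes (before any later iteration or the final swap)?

[4, 4, 4, 4, 5, 5, 4]

pivot = v[6] = 4; i = -1
j=0: v[0]=5 > 4 → no swap
j=1: v[1]=4 ≤ 4 → i=0, swap v[0],v[1] → [4, 5, 4, 4, 4, 5, 4]
j=2: v[2]=4 ≤ 4 → i=1, swap v[1],v[2] → [4, 4, 5, 4, 4, 5, 4]
j=3: v[3]=4 ≤ 4 → i=2, swap v[2],v[3] → [4, 4, 4, 5, 4, 5, 4]
j=4: v[4]=4 ≤ 4 → i=3, swap v[3],v[4] → [4, 4, 4, 4, 5, 5, 4]
j=5: v[5]=5 > 4 → no swap
(after j=5) v = [4, 4, 4, 4, 5, 5, 4]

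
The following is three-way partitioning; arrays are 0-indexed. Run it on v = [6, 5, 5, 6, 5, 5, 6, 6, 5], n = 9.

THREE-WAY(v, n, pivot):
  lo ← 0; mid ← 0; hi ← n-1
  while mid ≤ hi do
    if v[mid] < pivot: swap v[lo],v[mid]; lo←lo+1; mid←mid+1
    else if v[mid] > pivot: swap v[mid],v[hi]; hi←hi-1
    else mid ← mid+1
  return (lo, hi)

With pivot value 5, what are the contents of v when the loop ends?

lo=0 mid=0 hi=8
6>5: swap(0,8), hi=7 ⇒ [5, 5, 5, 6, 5, 5, 6, 6, 6]
5=5: mid=1
5=5: mid=2
5=5: mid=3
6>5: swap(3,7), hi=6 ⇒ [5, 5, 5, 6, 5, 5, 6, 6, 6]
6>5: swap(3,6), hi=5 ⇒ [5, 5, 5, 6, 5, 5, 6, 6, 6]
6>5: swap(3,5), hi=4 ⇒ [5, 5, 5, 5, 5, 6, 6, 6, 6]
5=5: mid=4
5=5: mid=5
done. lo=0 hi=4; v=[5, 5, 5, 5, 5, 6, 6, 6, 6]

[5, 5, 5, 5, 5, 6, 6, 6, 6]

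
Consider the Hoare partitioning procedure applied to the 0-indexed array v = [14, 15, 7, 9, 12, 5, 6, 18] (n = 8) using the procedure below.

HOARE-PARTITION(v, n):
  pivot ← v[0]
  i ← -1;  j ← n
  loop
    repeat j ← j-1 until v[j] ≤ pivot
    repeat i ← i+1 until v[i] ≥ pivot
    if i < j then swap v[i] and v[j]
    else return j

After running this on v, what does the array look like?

pivot = v[0] = 14; i = -1, j = 8
j→6 (v[6]=6≤14), i→0 (v[0]=14≥14); i<j, swap → [6, 15, 7, 9, 12, 5, 14, 18]
j→5 (v[5]=5≤14), i→1 (v[1]=15≥14); i<j, swap → [6, 5, 7, 9, 12, 15, 14, 18]
j→4, i→5; i≥j, return j=4. v = [6, 5, 7, 9, 12, 15, 14, 18]

[6, 5, 7, 9, 12, 15, 14, 18]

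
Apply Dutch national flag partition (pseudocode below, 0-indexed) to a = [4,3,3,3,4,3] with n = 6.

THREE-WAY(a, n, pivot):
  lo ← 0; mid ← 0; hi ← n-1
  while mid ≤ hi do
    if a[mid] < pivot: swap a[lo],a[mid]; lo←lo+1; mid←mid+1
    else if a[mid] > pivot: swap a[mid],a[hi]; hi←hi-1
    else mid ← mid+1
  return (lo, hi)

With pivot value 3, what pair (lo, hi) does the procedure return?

(0, 3)

pivot = 3; lo=0, mid=0, hi=5
a[mid]=4>3: swap a[0],a[5]; hi=4 → [3,3,3,3,4,4]
a[mid]=3=3: mid=1
a[mid]=3=3: mid=2
a[mid]=3=3: mid=3
a[mid]=3=3: mid=4
a[mid]=4>3: swap a[4],a[4]; hi=3 → [3,3,3,3,4,4]
end: lo=0, hi=3; a = [3,3,3,3,4,4]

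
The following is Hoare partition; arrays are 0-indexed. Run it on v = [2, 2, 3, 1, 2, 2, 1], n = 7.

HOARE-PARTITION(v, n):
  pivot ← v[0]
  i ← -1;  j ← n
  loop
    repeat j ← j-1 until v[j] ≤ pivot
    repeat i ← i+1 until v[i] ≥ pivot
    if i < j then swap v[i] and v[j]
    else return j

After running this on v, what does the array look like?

[1, 2, 2, 1, 3, 2, 2]

pivot = v[0] = 2; i = -1, j = 7
j→6 (v[6]=1≤2), i→0 (v[0]=2≥2); i<j, swap → [1, 2, 3, 1, 2, 2, 2]
j→5 (v[5]=2≤2), i→1 (v[1]=2≥2); i<j, swap → [1, 2, 3, 1, 2, 2, 2]
j→4 (v[4]=2≤2), i→2 (v[2]=3≥2); i<j, swap → [1, 2, 2, 1, 3, 2, 2]
j→3, i→4; i≥j, return j=3. v = [1, 2, 2, 1, 3, 2, 2]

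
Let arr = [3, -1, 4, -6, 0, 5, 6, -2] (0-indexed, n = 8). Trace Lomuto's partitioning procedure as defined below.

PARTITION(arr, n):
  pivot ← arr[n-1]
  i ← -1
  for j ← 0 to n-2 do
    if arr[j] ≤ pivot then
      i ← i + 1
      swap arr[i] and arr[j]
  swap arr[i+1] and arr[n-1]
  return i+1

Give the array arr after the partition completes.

[-6, -2, 4, 3, 0, 5, 6, -1]

pivot=-2, i=-1
j=0: 3>-2, skip
j=1: -1>-2, skip
j=2: 4>-2, skip
j=3: -6≤-2, i=0, swap(0,3) ⇒ [-6, -1, 4, 3, 0, 5, 6, -2]
j=4: 0>-2, skip
j=5: 5>-2, skip
j=6: 6>-2, skip
swap(1,7) ⇒ [-6, -2, 4, 3, 0, 5, 6, -1]; return 1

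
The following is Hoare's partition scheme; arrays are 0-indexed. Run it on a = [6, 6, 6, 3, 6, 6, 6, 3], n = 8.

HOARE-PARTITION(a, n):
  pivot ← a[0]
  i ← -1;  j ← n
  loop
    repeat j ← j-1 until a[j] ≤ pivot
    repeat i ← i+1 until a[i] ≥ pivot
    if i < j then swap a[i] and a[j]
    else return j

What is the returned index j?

4

pivot=6
j stops at 7 (3), i stops at 0 (6); swap ⇒ [3, 6, 6, 3, 6, 6, 6, 6]
j stops at 6 (6), i stops at 1 (6); swap ⇒ [3, 6, 6, 3, 6, 6, 6, 6]
j stops at 5 (6), i stops at 2 (6); swap ⇒ [3, 6, 6, 3, 6, 6, 6, 6]
j stops at 4, i stops at 4; i≥j ⇒ return 4. a=[3, 6, 6, 3, 6, 6, 6, 6]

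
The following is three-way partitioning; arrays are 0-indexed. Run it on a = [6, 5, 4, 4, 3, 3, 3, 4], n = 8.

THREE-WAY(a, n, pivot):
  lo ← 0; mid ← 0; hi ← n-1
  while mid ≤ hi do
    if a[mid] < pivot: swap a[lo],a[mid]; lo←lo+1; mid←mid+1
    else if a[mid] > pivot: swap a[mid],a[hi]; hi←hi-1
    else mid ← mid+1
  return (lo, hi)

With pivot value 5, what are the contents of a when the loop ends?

lo=0 mid=0 hi=7
6>5: swap(0,7), hi=6 ⇒ [4, 5, 4, 4, 3, 3, 3, 6]
4<5: swap(0,0), lo=1 mid=1 ⇒ [4, 5, 4, 4, 3, 3, 3, 6]
5=5: mid=2
4<5: swap(1,2), lo=2 mid=3 ⇒ [4, 4, 5, 4, 3, 3, 3, 6]
4<5: swap(2,3), lo=3 mid=4 ⇒ [4, 4, 4, 5, 3, 3, 3, 6]
3<5: swap(3,4), lo=4 mid=5 ⇒ [4, 4, 4, 3, 5, 3, 3, 6]
3<5: swap(4,5), lo=5 mid=6 ⇒ [4, 4, 4, 3, 3, 5, 3, 6]
3<5: swap(5,6), lo=6 mid=7 ⇒ [4, 4, 4, 3, 3, 3, 5, 6]
done. lo=6 hi=6; a=[4, 4, 4, 3, 3, 3, 5, 6]

[4, 4, 4, 3, 3, 3, 5, 6]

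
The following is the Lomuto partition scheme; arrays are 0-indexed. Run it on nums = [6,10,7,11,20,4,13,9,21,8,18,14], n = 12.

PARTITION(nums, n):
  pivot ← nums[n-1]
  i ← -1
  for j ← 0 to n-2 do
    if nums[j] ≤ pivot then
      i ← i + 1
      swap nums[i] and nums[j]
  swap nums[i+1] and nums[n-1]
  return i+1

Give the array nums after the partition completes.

pivot=14, i=-1
j=0: 6≤14, i=0, swap(0,0) ⇒ [6,10,7,11,20,4,13,9,21,8,18,14]
j=1: 10≤14, i=1, swap(1,1) ⇒ [6,10,7,11,20,4,13,9,21,8,18,14]
j=2: 7≤14, i=2, swap(2,2) ⇒ [6,10,7,11,20,4,13,9,21,8,18,14]
j=3: 11≤14, i=3, swap(3,3) ⇒ [6,10,7,11,20,4,13,9,21,8,18,14]
j=4: 20>14, skip
j=5: 4≤14, i=4, swap(4,5) ⇒ [6,10,7,11,4,20,13,9,21,8,18,14]
j=6: 13≤14, i=5, swap(5,6) ⇒ [6,10,7,11,4,13,20,9,21,8,18,14]
j=7: 9≤14, i=6, swap(6,7) ⇒ [6,10,7,11,4,13,9,20,21,8,18,14]
j=8: 21>14, skip
j=9: 8≤14, i=7, swap(7,9) ⇒ [6,10,7,11,4,13,9,8,21,20,18,14]
j=10: 18>14, skip
swap(8,11) ⇒ [6,10,7,11,4,13,9,8,14,20,18,21]; return 8

[6,10,7,11,4,13,9,8,14,20,18,21]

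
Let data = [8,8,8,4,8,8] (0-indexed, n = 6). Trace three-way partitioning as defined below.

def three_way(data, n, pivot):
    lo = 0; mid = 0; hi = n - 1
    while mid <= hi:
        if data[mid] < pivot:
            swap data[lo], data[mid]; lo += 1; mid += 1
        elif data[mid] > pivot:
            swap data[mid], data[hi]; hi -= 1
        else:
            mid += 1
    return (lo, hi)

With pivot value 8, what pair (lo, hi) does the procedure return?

(1, 5)

lo=0 mid=0 hi=5
8=8: mid=1
8=8: mid=2
8=8: mid=3
4<8: swap(0,3), lo=1 mid=4 ⇒ [4,8,8,8,8,8]
8=8: mid=5
8=8: mid=6
done. lo=1 hi=5; data=[4,8,8,8,8,8]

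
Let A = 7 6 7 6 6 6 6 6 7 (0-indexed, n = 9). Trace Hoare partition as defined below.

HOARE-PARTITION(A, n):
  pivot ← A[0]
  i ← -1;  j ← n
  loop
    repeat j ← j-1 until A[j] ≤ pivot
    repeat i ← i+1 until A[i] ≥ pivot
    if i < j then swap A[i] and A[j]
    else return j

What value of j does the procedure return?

6

pivot=7
j stops at 8 (7), i stops at 0 (7); swap ⇒ 7 6 7 6 6 6 6 6 7
j stops at 7 (6), i stops at 2 (7); swap ⇒ 7 6 6 6 6 6 6 7 7
j stops at 6, i stops at 7; i≥j ⇒ return 6. A=7 6 6 6 6 6 6 7 7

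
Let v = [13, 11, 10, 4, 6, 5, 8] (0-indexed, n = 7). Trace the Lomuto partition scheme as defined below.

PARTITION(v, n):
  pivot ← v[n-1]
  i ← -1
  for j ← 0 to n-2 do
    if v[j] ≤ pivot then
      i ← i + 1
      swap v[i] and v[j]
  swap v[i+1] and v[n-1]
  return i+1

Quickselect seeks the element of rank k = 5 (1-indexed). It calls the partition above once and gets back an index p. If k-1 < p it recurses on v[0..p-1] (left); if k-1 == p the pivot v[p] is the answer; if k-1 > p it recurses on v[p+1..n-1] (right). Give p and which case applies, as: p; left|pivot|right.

pivot=8, i=-1
j=0: 13>8, skip
j=1: 11>8, skip
j=2: 10>8, skip
j=3: 4≤8, i=0, swap(0,3) ⇒ [4, 11, 10, 13, 6, 5, 8]
j=4: 6≤8, i=1, swap(1,4) ⇒ [4, 6, 10, 13, 11, 5, 8]
j=5: 5≤8, i=2, swap(2,5) ⇒ [4, 6, 5, 13, 11, 10, 8]
swap(3,6) ⇒ [4, 6, 5, 8, 11, 10, 13]; return 3
p = 3; k-1 = 4 > 3 ⇒ right

3; right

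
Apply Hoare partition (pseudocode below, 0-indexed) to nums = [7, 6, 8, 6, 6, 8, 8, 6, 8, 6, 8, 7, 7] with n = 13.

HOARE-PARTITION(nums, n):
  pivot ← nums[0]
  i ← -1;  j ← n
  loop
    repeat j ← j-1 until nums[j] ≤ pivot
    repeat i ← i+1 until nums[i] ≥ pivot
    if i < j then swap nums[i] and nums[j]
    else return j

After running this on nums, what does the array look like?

pivot=7
j stops at 12 (7), i stops at 0 (7); swap ⇒ [7, 6, 8, 6, 6, 8, 8, 6, 8, 6, 8, 7, 7]
j stops at 11 (7), i stops at 2 (8); swap ⇒ [7, 6, 7, 6, 6, 8, 8, 6, 8, 6, 8, 8, 7]
j stops at 9 (6), i stops at 5 (8); swap ⇒ [7, 6, 7, 6, 6, 6, 8, 6, 8, 8, 8, 8, 7]
j stops at 7 (6), i stops at 6 (8); swap ⇒ [7, 6, 7, 6, 6, 6, 6, 8, 8, 8, 8, 8, 7]
j stops at 6, i stops at 7; i≥j ⇒ return 6. nums=[7, 6, 7, 6, 6, 6, 6, 8, 8, 8, 8, 8, 7]

[7, 6, 7, 6, 6, 6, 6, 8, 8, 8, 8, 8, 7]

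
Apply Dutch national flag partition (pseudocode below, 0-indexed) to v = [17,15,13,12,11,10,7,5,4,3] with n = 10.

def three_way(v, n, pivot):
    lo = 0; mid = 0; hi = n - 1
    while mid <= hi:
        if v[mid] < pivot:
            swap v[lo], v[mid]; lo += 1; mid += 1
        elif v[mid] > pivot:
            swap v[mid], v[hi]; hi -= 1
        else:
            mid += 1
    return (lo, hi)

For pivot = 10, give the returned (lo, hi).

(4, 4)

pivot = 10; lo=0, mid=0, hi=9
v[mid]=17>10: swap v[0],v[9]; hi=8 → [3,15,13,12,11,10,7,5,4,17]
v[mid]=3<10: swap v[0],v[0]; lo=1,mid=1 → [3,15,13,12,11,10,7,5,4,17]
v[mid]=15>10: swap v[1],v[8]; hi=7 → [3,4,13,12,11,10,7,5,15,17]
v[mid]=4<10: swap v[1],v[1]; lo=2,mid=2 → [3,4,13,12,11,10,7,5,15,17]
v[mid]=13>10: swap v[2],v[7]; hi=6 → [3,4,5,12,11,10,7,13,15,17]
v[mid]=5<10: swap v[2],v[2]; lo=3,mid=3 → [3,4,5,12,11,10,7,13,15,17]
v[mid]=12>10: swap v[3],v[6]; hi=5 → [3,4,5,7,11,10,12,13,15,17]
v[mid]=7<10: swap v[3],v[3]; lo=4,mid=4 → [3,4,5,7,11,10,12,13,15,17]
v[mid]=11>10: swap v[4],v[5]; hi=4 → [3,4,5,7,10,11,12,13,15,17]
v[mid]=10=10: mid=5
end: lo=4, hi=4; v = [3,4,5,7,10,11,12,13,15,17]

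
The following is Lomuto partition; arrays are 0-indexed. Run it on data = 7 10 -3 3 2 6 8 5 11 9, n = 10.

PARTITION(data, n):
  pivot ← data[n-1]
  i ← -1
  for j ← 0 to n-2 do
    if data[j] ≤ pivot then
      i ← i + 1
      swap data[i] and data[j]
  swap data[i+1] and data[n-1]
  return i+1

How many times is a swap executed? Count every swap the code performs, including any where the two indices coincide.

8

pivot=9, i=-1
j=0: 7≤9, i=0, swap(0,0) ⇒ 7 10 -3 3 2 6 8 5 11 9
j=1: 10>9, skip
j=2: -3≤9, i=1, swap(1,2) ⇒ 7 -3 10 3 2 6 8 5 11 9
j=3: 3≤9, i=2, swap(2,3) ⇒ 7 -3 3 10 2 6 8 5 11 9
j=4: 2≤9, i=3, swap(3,4) ⇒ 7 -3 3 2 10 6 8 5 11 9
j=5: 6≤9, i=4, swap(4,5) ⇒ 7 -3 3 2 6 10 8 5 11 9
j=6: 8≤9, i=5, swap(5,6) ⇒ 7 -3 3 2 6 8 10 5 11 9
j=7: 5≤9, i=6, swap(6,7) ⇒ 7 -3 3 2 6 8 5 10 11 9
j=8: 11>9, skip
swap(7,9) ⇒ 7 -3 3 2 6 8 5 9 11 10; return 7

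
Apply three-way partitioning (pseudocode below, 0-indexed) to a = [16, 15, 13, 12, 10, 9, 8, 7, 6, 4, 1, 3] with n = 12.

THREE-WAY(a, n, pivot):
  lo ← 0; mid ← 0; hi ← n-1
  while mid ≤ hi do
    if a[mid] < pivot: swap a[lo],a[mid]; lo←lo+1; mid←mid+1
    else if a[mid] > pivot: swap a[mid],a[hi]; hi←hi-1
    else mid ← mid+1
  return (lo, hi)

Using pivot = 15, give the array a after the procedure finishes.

pivot = 15; lo=0, mid=0, hi=11
a[mid]=16>15: swap a[0],a[11]; hi=10 → [3, 15, 13, 12, 10, 9, 8, 7, 6, 4, 1, 16]
a[mid]=3<15: swap a[0],a[0]; lo=1,mid=1 → [3, 15, 13, 12, 10, 9, 8, 7, 6, 4, 1, 16]
a[mid]=15=15: mid=2
a[mid]=13<15: swap a[1],a[2]; lo=2,mid=3 → [3, 13, 15, 12, 10, 9, 8, 7, 6, 4, 1, 16]
a[mid]=12<15: swap a[2],a[3]; lo=3,mid=4 → [3, 13, 12, 15, 10, 9, 8, 7, 6, 4, 1, 16]
a[mid]=10<15: swap a[3],a[4]; lo=4,mid=5 → [3, 13, 12, 10, 15, 9, 8, 7, 6, 4, 1, 16]
a[mid]=9<15: swap a[4],a[5]; lo=5,mid=6 → [3, 13, 12, 10, 9, 15, 8, 7, 6, 4, 1, 16]
a[mid]=8<15: swap a[5],a[6]; lo=6,mid=7 → [3, 13, 12, 10, 9, 8, 15, 7, 6, 4, 1, 16]
a[mid]=7<15: swap a[6],a[7]; lo=7,mid=8 → [3, 13, 12, 10, 9, 8, 7, 15, 6, 4, 1, 16]
a[mid]=6<15: swap a[7],a[8]; lo=8,mid=9 → [3, 13, 12, 10, 9, 8, 7, 6, 15, 4, 1, 16]
a[mid]=4<15: swap a[8],a[9]; lo=9,mid=10 → [3, 13, 12, 10, 9, 8, 7, 6, 4, 15, 1, 16]
a[mid]=1<15: swap a[9],a[10]; lo=10,mid=11 → [3, 13, 12, 10, 9, 8, 7, 6, 4, 1, 15, 16]
end: lo=10, hi=10; a = [3, 13, 12, 10, 9, 8, 7, 6, 4, 1, 15, 16]

[3, 13, 12, 10, 9, 8, 7, 6, 4, 1, 15, 16]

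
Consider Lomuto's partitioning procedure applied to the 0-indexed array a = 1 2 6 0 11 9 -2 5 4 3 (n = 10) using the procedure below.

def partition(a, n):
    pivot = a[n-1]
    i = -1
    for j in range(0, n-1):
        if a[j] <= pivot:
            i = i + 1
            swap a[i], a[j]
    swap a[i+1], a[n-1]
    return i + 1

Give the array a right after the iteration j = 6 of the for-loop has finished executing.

1 2 0 -2 11 9 6 5 4 3

pivot = a[9] = 3; i = -1
j=0: a[0]=1 ≤ 3 → i=0, swap a[0],a[0] (no change) → 1 2 6 0 11 9 -2 5 4 3
j=1: a[1]=2 ≤ 3 → i=1, swap a[1],a[1] (no change) → 1 2 6 0 11 9 -2 5 4 3
j=2: a[2]=6 > 3 → no swap
j=3: a[3]=0 ≤ 3 → i=2, swap a[2],a[3] → 1 2 0 6 11 9 -2 5 4 3
j=4: a[4]=11 > 3 → no swap
j=5: a[5]=9 > 3 → no swap
j=6: a[6]=-2 ≤ 3 → i=3, swap a[3],a[6] → 1 2 0 -2 11 9 6 5 4 3
(after j=6) a = 1 2 0 -2 11 9 6 5 4 3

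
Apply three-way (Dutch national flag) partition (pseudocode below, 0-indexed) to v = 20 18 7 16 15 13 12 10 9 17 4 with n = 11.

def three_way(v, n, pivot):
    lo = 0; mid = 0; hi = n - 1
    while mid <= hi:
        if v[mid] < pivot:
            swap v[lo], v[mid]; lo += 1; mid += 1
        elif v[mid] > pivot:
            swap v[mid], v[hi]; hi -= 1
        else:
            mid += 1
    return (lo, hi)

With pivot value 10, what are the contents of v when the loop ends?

pivot = 10; lo=0, mid=0, hi=10
v[mid]=20>10: swap v[0],v[10]; hi=9 → 4 18 7 16 15 13 12 10 9 17 20
v[mid]=4<10: swap v[0],v[0]; lo=1,mid=1 → 4 18 7 16 15 13 12 10 9 17 20
v[mid]=18>10: swap v[1],v[9]; hi=8 → 4 17 7 16 15 13 12 10 9 18 20
v[mid]=17>10: swap v[1],v[8]; hi=7 → 4 9 7 16 15 13 12 10 17 18 20
v[mid]=9<10: swap v[1],v[1]; lo=2,mid=2 → 4 9 7 16 15 13 12 10 17 18 20
v[mid]=7<10: swap v[2],v[2]; lo=3,mid=3 → 4 9 7 16 15 13 12 10 17 18 20
v[mid]=16>10: swap v[3],v[7]; hi=6 → 4 9 7 10 15 13 12 16 17 18 20
v[mid]=10=10: mid=4
v[mid]=15>10: swap v[4],v[6]; hi=5 → 4 9 7 10 12 13 15 16 17 18 20
v[mid]=12>10: swap v[4],v[5]; hi=4 → 4 9 7 10 13 12 15 16 17 18 20
v[mid]=13>10: swap v[4],v[4]; hi=3 → 4 9 7 10 13 12 15 16 17 18 20
end: lo=3, hi=3; v = 4 9 7 10 13 12 15 16 17 18 20

4 9 7 10 13 12 15 16 17 18 20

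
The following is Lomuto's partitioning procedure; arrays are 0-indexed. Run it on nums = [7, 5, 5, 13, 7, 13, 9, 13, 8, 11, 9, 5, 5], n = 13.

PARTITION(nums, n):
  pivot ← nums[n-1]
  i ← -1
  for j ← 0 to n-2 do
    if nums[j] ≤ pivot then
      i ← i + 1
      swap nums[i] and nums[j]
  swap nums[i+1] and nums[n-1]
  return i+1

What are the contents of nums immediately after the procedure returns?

[5, 5, 5, 5, 7, 13, 9, 13, 8, 11, 9, 7, 13]

pivot=5, i=-1
j=0: 7>5, skip
j=1: 5≤5, i=0, swap(0,1) ⇒ [5, 7, 5, 13, 7, 13, 9, 13, 8, 11, 9, 5, 5]
j=2: 5≤5, i=1, swap(1,2) ⇒ [5, 5, 7, 13, 7, 13, 9, 13, 8, 11, 9, 5, 5]
j=3: 13>5, skip
j=4: 7>5, skip
j=5: 13>5, skip
j=6: 9>5, skip
j=7: 13>5, skip
j=8: 8>5, skip
j=9: 11>5, skip
j=10: 9>5, skip
j=11: 5≤5, i=2, swap(2,11) ⇒ [5, 5, 5, 13, 7, 13, 9, 13, 8, 11, 9, 7, 5]
swap(3,12) ⇒ [5, 5, 5, 5, 7, 13, 9, 13, 8, 11, 9, 7, 13]; return 3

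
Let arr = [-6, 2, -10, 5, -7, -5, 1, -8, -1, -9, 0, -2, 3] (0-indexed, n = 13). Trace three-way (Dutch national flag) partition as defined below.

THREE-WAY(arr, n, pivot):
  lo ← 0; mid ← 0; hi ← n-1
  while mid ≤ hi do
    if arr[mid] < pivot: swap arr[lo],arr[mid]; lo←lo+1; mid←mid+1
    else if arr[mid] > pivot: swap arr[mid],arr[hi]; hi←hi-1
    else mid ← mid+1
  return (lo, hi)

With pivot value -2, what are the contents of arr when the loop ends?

[-6, -10, -9, -7, -5, -8, -2, -1, 1, 0, 5, 3, 2]

pivot = -2; lo=0, mid=0, hi=12
arr[mid]=-6<-2: swap arr[0],arr[0]; lo=1,mid=1 → [-6, 2, -10, 5, -7, -5, 1, -8, -1, -9, 0, -2, 3]
arr[mid]=2>-2: swap arr[1],arr[12]; hi=11 → [-6, 3, -10, 5, -7, -5, 1, -8, -1, -9, 0, -2, 2]
arr[mid]=3>-2: swap arr[1],arr[11]; hi=10 → [-6, -2, -10, 5, -7, -5, 1, -8, -1, -9, 0, 3, 2]
arr[mid]=-2=-2: mid=2
arr[mid]=-10<-2: swap arr[1],arr[2]; lo=2,mid=3 → [-6, -10, -2, 5, -7, -5, 1, -8, -1, -9, 0, 3, 2]
arr[mid]=5>-2: swap arr[3],arr[10]; hi=9 → [-6, -10, -2, 0, -7, -5, 1, -8, -1, -9, 5, 3, 2]
arr[mid]=0>-2: swap arr[3],arr[9]; hi=8 → [-6, -10, -2, -9, -7, -5, 1, -8, -1, 0, 5, 3, 2]
arr[mid]=-9<-2: swap arr[2],arr[3]; lo=3,mid=4 → [-6, -10, -9, -2, -7, -5, 1, -8, -1, 0, 5, 3, 2]
arr[mid]=-7<-2: swap arr[3],arr[4]; lo=4,mid=5 → [-6, -10, -9, -7, -2, -5, 1, -8, -1, 0, 5, 3, 2]
arr[mid]=-5<-2: swap arr[4],arr[5]; lo=5,mid=6 → [-6, -10, -9, -7, -5, -2, 1, -8, -1, 0, 5, 3, 2]
arr[mid]=1>-2: swap arr[6],arr[8]; hi=7 → [-6, -10, -9, -7, -5, -2, -1, -8, 1, 0, 5, 3, 2]
arr[mid]=-1>-2: swap arr[6],arr[7]; hi=6 → [-6, -10, -9, -7, -5, -2, -8, -1, 1, 0, 5, 3, 2]
arr[mid]=-8<-2: swap arr[5],arr[6]; lo=6,mid=7 → [-6, -10, -9, -7, -5, -8, -2, -1, 1, 0, 5, 3, 2]
end: lo=6, hi=6; arr = [-6, -10, -9, -7, -5, -8, -2, -1, 1, 0, 5, 3, 2]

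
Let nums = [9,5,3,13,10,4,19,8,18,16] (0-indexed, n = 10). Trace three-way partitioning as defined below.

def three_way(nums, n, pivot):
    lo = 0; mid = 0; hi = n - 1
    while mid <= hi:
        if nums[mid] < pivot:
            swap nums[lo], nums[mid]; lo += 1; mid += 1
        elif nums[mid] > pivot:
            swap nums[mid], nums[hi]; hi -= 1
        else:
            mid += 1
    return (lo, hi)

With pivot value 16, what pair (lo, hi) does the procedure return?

(7, 7)

lo=0 mid=0 hi=9
9<16: swap(0,0), lo=1 mid=1 ⇒ [9,5,3,13,10,4,19,8,18,16]
5<16: swap(1,1), lo=2 mid=2 ⇒ [9,5,3,13,10,4,19,8,18,16]
3<16: swap(2,2), lo=3 mid=3 ⇒ [9,5,3,13,10,4,19,8,18,16]
13<16: swap(3,3), lo=4 mid=4 ⇒ [9,5,3,13,10,4,19,8,18,16]
10<16: swap(4,4), lo=5 mid=5 ⇒ [9,5,3,13,10,4,19,8,18,16]
4<16: swap(5,5), lo=6 mid=6 ⇒ [9,5,3,13,10,4,19,8,18,16]
19>16: swap(6,9), hi=8 ⇒ [9,5,3,13,10,4,16,8,18,19]
16=16: mid=7
8<16: swap(6,7), lo=7 mid=8 ⇒ [9,5,3,13,10,4,8,16,18,19]
18>16: swap(8,8), hi=7 ⇒ [9,5,3,13,10,4,8,16,18,19]
done. lo=7 hi=7; nums=[9,5,3,13,10,4,8,16,18,19]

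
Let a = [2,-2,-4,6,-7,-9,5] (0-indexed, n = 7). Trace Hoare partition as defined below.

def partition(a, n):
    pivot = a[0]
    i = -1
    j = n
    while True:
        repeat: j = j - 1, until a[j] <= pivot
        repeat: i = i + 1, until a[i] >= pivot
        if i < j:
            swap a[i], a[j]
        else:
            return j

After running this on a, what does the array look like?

[-9,-2,-4,-7,6,2,5]

pivot = a[0] = 2; i = -1, j = 7
j→5 (a[5]=-9≤2), i→0 (a[0]=2≥2); i<j, swap → [-9,-2,-4,6,-7,2,5]
j→4 (a[4]=-7≤2), i→3 (a[3]=6≥2); i<j, swap → [-9,-2,-4,-7,6,2,5]
j→3, i→4; i≥j, return j=3. a = [-9,-2,-4,-7,6,2,5]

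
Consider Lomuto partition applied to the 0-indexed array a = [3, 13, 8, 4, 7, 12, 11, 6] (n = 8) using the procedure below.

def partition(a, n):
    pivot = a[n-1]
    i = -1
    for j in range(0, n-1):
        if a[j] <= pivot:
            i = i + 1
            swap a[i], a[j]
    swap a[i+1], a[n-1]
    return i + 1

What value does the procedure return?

pivot = a[7] = 6; i = -1
j=0: a[0]=3 ≤ 6 → i=0, swap a[0],a[0] (no change) → [3, 13, 8, 4, 7, 12, 11, 6]
j=1: a[1]=13 > 6 → no swap
j=2: a[2]=8 > 6 → no swap
j=3: a[3]=4 ≤ 6 → i=1, swap a[1],a[3] → [3, 4, 8, 13, 7, 12, 11, 6]
j=4: a[4]=7 > 6 → no swap
j=5: a[5]=12 > 6 → no swap
j=6: a[6]=11 > 6 → no swap
final swap a[2],a[7] → [3, 4, 6, 13, 7, 12, 11, 8]; return 2

2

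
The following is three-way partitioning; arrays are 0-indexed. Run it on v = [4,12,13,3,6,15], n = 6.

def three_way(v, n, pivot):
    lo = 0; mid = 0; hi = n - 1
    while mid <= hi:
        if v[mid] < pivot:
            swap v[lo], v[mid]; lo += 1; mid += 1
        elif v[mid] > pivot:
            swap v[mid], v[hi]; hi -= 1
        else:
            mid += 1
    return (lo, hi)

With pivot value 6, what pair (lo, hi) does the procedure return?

(2, 2)

pivot = 6; lo=0, mid=0, hi=5
v[mid]=4<6: swap v[0],v[0]; lo=1,mid=1 → [4,12,13,3,6,15]
v[mid]=12>6: swap v[1],v[5]; hi=4 → [4,15,13,3,6,12]
v[mid]=15>6: swap v[1],v[4]; hi=3 → [4,6,13,3,15,12]
v[mid]=6=6: mid=2
v[mid]=13>6: swap v[2],v[3]; hi=2 → [4,6,3,13,15,12]
v[mid]=3<6: swap v[1],v[2]; lo=2,mid=3 → [4,3,6,13,15,12]
end: lo=2, hi=2; v = [4,3,6,13,15,12]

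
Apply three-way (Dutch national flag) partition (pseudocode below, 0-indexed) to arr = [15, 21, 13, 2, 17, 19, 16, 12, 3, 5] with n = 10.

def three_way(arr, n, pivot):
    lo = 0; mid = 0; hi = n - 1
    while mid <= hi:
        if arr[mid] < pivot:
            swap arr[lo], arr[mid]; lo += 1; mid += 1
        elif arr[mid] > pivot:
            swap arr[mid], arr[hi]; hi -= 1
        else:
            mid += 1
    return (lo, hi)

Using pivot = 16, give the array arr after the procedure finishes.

lo=0 mid=0 hi=9
15<16: swap(0,0), lo=1 mid=1 ⇒ [15, 21, 13, 2, 17, 19, 16, 12, 3, 5]
21>16: swap(1,9), hi=8 ⇒ [15, 5, 13, 2, 17, 19, 16, 12, 3, 21]
5<16: swap(1,1), lo=2 mid=2 ⇒ [15, 5, 13, 2, 17, 19, 16, 12, 3, 21]
13<16: swap(2,2), lo=3 mid=3 ⇒ [15, 5, 13, 2, 17, 19, 16, 12, 3, 21]
2<16: swap(3,3), lo=4 mid=4 ⇒ [15, 5, 13, 2, 17, 19, 16, 12, 3, 21]
17>16: swap(4,8), hi=7 ⇒ [15, 5, 13, 2, 3, 19, 16, 12, 17, 21]
3<16: swap(4,4), lo=5 mid=5 ⇒ [15, 5, 13, 2, 3, 19, 16, 12, 17, 21]
19>16: swap(5,7), hi=6 ⇒ [15, 5, 13, 2, 3, 12, 16, 19, 17, 21]
12<16: swap(5,5), lo=6 mid=6 ⇒ [15, 5, 13, 2, 3, 12, 16, 19, 17, 21]
16=16: mid=7
done. lo=6 hi=6; arr=[15, 5, 13, 2, 3, 12, 16, 19, 17, 21]

[15, 5, 13, 2, 3, 12, 16, 19, 17, 21]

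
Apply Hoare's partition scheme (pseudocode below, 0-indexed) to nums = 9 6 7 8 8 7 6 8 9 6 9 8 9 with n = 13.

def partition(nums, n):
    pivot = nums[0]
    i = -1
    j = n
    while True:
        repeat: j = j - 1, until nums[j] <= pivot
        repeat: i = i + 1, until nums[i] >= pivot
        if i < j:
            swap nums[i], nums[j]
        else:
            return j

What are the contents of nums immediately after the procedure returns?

pivot=9
j stops at 12 (9), i stops at 0 (9); swap ⇒ 9 6 7 8 8 7 6 8 9 6 9 8 9
j stops at 11 (8), i stops at 8 (9); swap ⇒ 9 6 7 8 8 7 6 8 8 6 9 9 9
j stops at 10, i stops at 10; i≥j ⇒ return 10. nums=9 6 7 8 8 7 6 8 8 6 9 9 9

9 6 7 8 8 7 6 8 8 6 9 9 9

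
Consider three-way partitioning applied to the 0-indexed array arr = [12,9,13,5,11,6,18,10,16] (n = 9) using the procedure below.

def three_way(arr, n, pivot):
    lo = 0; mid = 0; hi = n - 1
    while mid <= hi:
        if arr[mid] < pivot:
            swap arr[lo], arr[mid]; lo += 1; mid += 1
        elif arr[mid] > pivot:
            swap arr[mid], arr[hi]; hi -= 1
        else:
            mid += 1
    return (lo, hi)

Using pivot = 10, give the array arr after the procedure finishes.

[9,6,5,10,11,18,13,16,12]

pivot = 10; lo=0, mid=0, hi=8
arr[mid]=12>10: swap arr[0],arr[8]; hi=7 → [16,9,13,5,11,6,18,10,12]
arr[mid]=16>10: swap arr[0],arr[7]; hi=6 → [10,9,13,5,11,6,18,16,12]
arr[mid]=10=10: mid=1
arr[mid]=9<10: swap arr[0],arr[1]; lo=1,mid=2 → [9,10,13,5,11,6,18,16,12]
arr[mid]=13>10: swap arr[2],arr[6]; hi=5 → [9,10,18,5,11,6,13,16,12]
arr[mid]=18>10: swap arr[2],arr[5]; hi=4 → [9,10,6,5,11,18,13,16,12]
arr[mid]=6<10: swap arr[1],arr[2]; lo=2,mid=3 → [9,6,10,5,11,18,13,16,12]
arr[mid]=5<10: swap arr[2],arr[3]; lo=3,mid=4 → [9,6,5,10,11,18,13,16,12]
arr[mid]=11>10: swap arr[4],arr[4]; hi=3 → [9,6,5,10,11,18,13,16,12]
end: lo=3, hi=3; arr = [9,6,5,10,11,18,13,16,12]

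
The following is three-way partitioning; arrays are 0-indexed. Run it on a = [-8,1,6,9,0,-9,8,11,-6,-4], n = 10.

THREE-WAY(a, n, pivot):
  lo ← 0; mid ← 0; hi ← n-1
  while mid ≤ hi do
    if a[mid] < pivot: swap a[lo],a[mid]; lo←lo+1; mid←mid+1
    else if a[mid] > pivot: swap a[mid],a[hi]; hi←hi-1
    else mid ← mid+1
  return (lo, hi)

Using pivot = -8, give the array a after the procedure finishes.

pivot = -8; lo=0, mid=0, hi=9
a[mid]=-8=-8: mid=1
a[mid]=1>-8: swap a[1],a[9]; hi=8 → [-8,-4,6,9,0,-9,8,11,-6,1]
a[mid]=-4>-8: swap a[1],a[8]; hi=7 → [-8,-6,6,9,0,-9,8,11,-4,1]
a[mid]=-6>-8: swap a[1],a[7]; hi=6 → [-8,11,6,9,0,-9,8,-6,-4,1]
a[mid]=11>-8: swap a[1],a[6]; hi=5 → [-8,8,6,9,0,-9,11,-6,-4,1]
a[mid]=8>-8: swap a[1],a[5]; hi=4 → [-8,-9,6,9,0,8,11,-6,-4,1]
a[mid]=-9<-8: swap a[0],a[1]; lo=1,mid=2 → [-9,-8,6,9,0,8,11,-6,-4,1]
a[mid]=6>-8: swap a[2],a[4]; hi=3 → [-9,-8,0,9,6,8,11,-6,-4,1]
a[mid]=0>-8: swap a[2],a[3]; hi=2 → [-9,-8,9,0,6,8,11,-6,-4,1]
a[mid]=9>-8: swap a[2],a[2]; hi=1 → [-9,-8,9,0,6,8,11,-6,-4,1]
end: lo=1, hi=1; a = [-9,-8,9,0,6,8,11,-6,-4,1]

[-9,-8,9,0,6,8,11,-6,-4,1]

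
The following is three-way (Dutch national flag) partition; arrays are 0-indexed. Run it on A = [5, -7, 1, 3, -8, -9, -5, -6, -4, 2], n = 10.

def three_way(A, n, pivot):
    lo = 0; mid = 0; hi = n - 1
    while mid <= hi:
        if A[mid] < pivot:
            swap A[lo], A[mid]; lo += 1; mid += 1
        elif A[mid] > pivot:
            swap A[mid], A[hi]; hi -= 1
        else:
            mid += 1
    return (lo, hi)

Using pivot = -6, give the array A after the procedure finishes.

[-7, -9, -8, -6, 3, -5, 1, -4, 2, 5]

pivot = -6; lo=0, mid=0, hi=9
A[mid]=5>-6: swap A[0],A[9]; hi=8 → [2, -7, 1, 3, -8, -9, -5, -6, -4, 5]
A[mid]=2>-6: swap A[0],A[8]; hi=7 → [-4, -7, 1, 3, -8, -9, -5, -6, 2, 5]
A[mid]=-4>-6: swap A[0],A[7]; hi=6 → [-6, -7, 1, 3, -8, -9, -5, -4, 2, 5]
A[mid]=-6=-6: mid=1
A[mid]=-7<-6: swap A[0],A[1]; lo=1,mid=2 → [-7, -6, 1, 3, -8, -9, -5, -4, 2, 5]
A[mid]=1>-6: swap A[2],A[6]; hi=5 → [-7, -6, -5, 3, -8, -9, 1, -4, 2, 5]
A[mid]=-5>-6: swap A[2],A[5]; hi=4 → [-7, -6, -9, 3, -8, -5, 1, -4, 2, 5]
A[mid]=-9<-6: swap A[1],A[2]; lo=2,mid=3 → [-7, -9, -6, 3, -8, -5, 1, -4, 2, 5]
A[mid]=3>-6: swap A[3],A[4]; hi=3 → [-7, -9, -6, -8, 3, -5, 1, -4, 2, 5]
A[mid]=-8<-6: swap A[2],A[3]; lo=3,mid=4 → [-7, -9, -8, -6, 3, -5, 1, -4, 2, 5]
end: lo=3, hi=3; A = [-7, -9, -8, -6, 3, -5, 1, -4, 2, 5]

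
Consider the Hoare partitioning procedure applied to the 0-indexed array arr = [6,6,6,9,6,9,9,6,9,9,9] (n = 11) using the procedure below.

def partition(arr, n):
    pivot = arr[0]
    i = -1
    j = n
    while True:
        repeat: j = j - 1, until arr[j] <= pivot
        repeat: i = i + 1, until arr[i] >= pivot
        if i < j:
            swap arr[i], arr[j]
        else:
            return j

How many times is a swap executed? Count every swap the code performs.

2

pivot = arr[0] = 6; i = -1, j = 11
j→7 (arr[7]=6≤6), i→0 (arr[0]=6≥6); i<j, swap → [6,6,6,9,6,9,9,6,9,9,9]
j→4 (arr[4]=6≤6), i→1 (arr[1]=6≥6); i<j, swap → [6,6,6,9,6,9,9,6,9,9,9]
j→2, i→2; i≥j, return j=2. arr = [6,6,6,9,6,9,9,6,9,9,9]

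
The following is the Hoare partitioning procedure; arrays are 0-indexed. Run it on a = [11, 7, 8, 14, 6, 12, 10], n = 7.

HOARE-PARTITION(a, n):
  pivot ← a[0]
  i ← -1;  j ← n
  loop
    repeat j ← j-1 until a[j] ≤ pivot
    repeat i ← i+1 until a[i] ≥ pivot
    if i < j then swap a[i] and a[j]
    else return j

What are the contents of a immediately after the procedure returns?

[10, 7, 8, 6, 14, 12, 11]

pivot = a[0] = 11; i = -1, j = 7
j→6 (a[6]=10≤11), i→0 (a[0]=11≥11); i<j, swap → [10, 7, 8, 14, 6, 12, 11]
j→4 (a[4]=6≤11), i→3 (a[3]=14≥11); i<j, swap → [10, 7, 8, 6, 14, 12, 11]
j→3, i→4; i≥j, return j=3. a = [10, 7, 8, 6, 14, 12, 11]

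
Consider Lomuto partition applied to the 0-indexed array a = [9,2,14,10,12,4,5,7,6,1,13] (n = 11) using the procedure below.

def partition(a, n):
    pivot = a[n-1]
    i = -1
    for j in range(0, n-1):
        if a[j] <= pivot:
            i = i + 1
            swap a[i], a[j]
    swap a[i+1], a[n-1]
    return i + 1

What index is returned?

9

pivot=13, i=-1
j=0: 9≤13, i=0, swap(0,0) ⇒ [9,2,14,10,12,4,5,7,6,1,13]
j=1: 2≤13, i=1, swap(1,1) ⇒ [9,2,14,10,12,4,5,7,6,1,13]
j=2: 14>13, skip
j=3: 10≤13, i=2, swap(2,3) ⇒ [9,2,10,14,12,4,5,7,6,1,13]
j=4: 12≤13, i=3, swap(3,4) ⇒ [9,2,10,12,14,4,5,7,6,1,13]
j=5: 4≤13, i=4, swap(4,5) ⇒ [9,2,10,12,4,14,5,7,6,1,13]
j=6: 5≤13, i=5, swap(5,6) ⇒ [9,2,10,12,4,5,14,7,6,1,13]
j=7: 7≤13, i=6, swap(6,7) ⇒ [9,2,10,12,4,5,7,14,6,1,13]
j=8: 6≤13, i=7, swap(7,8) ⇒ [9,2,10,12,4,5,7,6,14,1,13]
j=9: 1≤13, i=8, swap(8,9) ⇒ [9,2,10,12,4,5,7,6,1,14,13]
swap(9,10) ⇒ [9,2,10,12,4,5,7,6,1,13,14]; return 9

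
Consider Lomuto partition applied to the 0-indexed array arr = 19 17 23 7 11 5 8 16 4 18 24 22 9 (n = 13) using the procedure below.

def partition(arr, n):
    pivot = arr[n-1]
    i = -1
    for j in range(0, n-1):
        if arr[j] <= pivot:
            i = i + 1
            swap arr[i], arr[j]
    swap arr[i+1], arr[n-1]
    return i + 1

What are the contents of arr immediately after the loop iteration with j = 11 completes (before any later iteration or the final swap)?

7 5 8 4 11 17 23 16 19 18 24 22 9

pivot=9, i=-1
j=0: 19>9, skip
j=1: 17>9, skip
j=2: 23>9, skip
j=3: 7≤9, i=0, swap(0,3) ⇒ 7 17 23 19 11 5 8 16 4 18 24 22 9
j=4: 11>9, skip
j=5: 5≤9, i=1, swap(1,5) ⇒ 7 5 23 19 11 17 8 16 4 18 24 22 9
j=6: 8≤9, i=2, swap(2,6) ⇒ 7 5 8 19 11 17 23 16 4 18 24 22 9
j=7: 16>9, skip
j=8: 4≤9, i=3, swap(3,8) ⇒ 7 5 8 4 11 17 23 16 19 18 24 22 9
j=9: 18>9, skip
j=10: 24>9, skip
j=11: 22>9, skip
(after j=11) arr = 7 5 8 4 11 17 23 16 19 18 24 22 9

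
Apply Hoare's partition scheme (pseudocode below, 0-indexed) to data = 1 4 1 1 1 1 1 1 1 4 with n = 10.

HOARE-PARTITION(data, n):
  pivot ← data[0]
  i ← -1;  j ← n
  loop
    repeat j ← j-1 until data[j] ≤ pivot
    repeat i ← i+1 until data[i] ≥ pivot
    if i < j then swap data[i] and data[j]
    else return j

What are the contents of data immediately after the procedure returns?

1 1 1 1 1 1 1 4 1 4

pivot = data[0] = 1; i = -1, j = 10
j→8 (data[8]=1≤1), i→0 (data[0]=1≥1); i<j, swap → 1 4 1 1 1 1 1 1 1 4
j→7 (data[7]=1≤1), i→1 (data[1]=4≥1); i<j, swap → 1 1 1 1 1 1 1 4 1 4
j→6 (data[6]=1≤1), i→2 (data[2]=1≥1); i<j, swap → 1 1 1 1 1 1 1 4 1 4
j→5 (data[5]=1≤1), i→3 (data[3]=1≥1); i<j, swap → 1 1 1 1 1 1 1 4 1 4
j→4, i→4; i≥j, return j=4. data = 1 1 1 1 1 1 1 4 1 4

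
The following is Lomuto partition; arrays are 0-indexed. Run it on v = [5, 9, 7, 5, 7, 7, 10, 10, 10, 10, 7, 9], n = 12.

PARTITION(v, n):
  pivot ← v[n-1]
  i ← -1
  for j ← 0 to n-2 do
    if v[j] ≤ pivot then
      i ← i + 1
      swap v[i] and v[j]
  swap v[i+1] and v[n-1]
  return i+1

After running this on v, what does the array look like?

pivot=9, i=-1
j=0: 5≤9, i=0, swap(0,0) ⇒ [5, 9, 7, 5, 7, 7, 10, 10, 10, 10, 7, 9]
j=1: 9≤9, i=1, swap(1,1) ⇒ [5, 9, 7, 5, 7, 7, 10, 10, 10, 10, 7, 9]
j=2: 7≤9, i=2, swap(2,2) ⇒ [5, 9, 7, 5, 7, 7, 10, 10, 10, 10, 7, 9]
j=3: 5≤9, i=3, swap(3,3) ⇒ [5, 9, 7, 5, 7, 7, 10, 10, 10, 10, 7, 9]
j=4: 7≤9, i=4, swap(4,4) ⇒ [5, 9, 7, 5, 7, 7, 10, 10, 10, 10, 7, 9]
j=5: 7≤9, i=5, swap(5,5) ⇒ [5, 9, 7, 5, 7, 7, 10, 10, 10, 10, 7, 9]
j=6: 10>9, skip
j=7: 10>9, skip
j=8: 10>9, skip
j=9: 10>9, skip
j=10: 7≤9, i=6, swap(6,10) ⇒ [5, 9, 7, 5, 7, 7, 7, 10, 10, 10, 10, 9]
swap(7,11) ⇒ [5, 9, 7, 5, 7, 7, 7, 9, 10, 10, 10, 10]; return 7

[5, 9, 7, 5, 7, 7, 7, 9, 10, 10, 10, 10]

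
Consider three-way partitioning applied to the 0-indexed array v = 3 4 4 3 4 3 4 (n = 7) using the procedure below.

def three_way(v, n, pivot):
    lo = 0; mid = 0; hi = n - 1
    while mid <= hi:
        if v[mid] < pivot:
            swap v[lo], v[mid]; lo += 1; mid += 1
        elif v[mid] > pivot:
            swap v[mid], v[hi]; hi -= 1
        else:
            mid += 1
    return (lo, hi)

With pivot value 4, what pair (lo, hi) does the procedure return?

pivot = 4; lo=0, mid=0, hi=6
v[mid]=3<4: swap v[0],v[0]; lo=1,mid=1 → 3 4 4 3 4 3 4
v[mid]=4=4: mid=2
v[mid]=4=4: mid=3
v[mid]=3<4: swap v[1],v[3]; lo=2,mid=4 → 3 3 4 4 4 3 4
v[mid]=4=4: mid=5
v[mid]=3<4: swap v[2],v[5]; lo=3,mid=6 → 3 3 3 4 4 4 4
v[mid]=4=4: mid=7
end: lo=3, hi=6; v = 3 3 3 4 4 4 4

(3, 6)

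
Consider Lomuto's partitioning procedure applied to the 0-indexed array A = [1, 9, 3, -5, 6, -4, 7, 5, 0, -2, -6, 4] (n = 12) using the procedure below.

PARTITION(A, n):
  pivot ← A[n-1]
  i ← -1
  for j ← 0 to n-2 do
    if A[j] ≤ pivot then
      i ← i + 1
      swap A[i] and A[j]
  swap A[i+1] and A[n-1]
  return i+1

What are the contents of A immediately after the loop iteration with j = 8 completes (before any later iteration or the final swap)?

pivot = A[11] = 4; i = -1
j=0: A[0]=1 ≤ 4 → i=0, swap A[0],A[0] (no change) → [1, 9, 3, -5, 6, -4, 7, 5, 0, -2, -6, 4]
j=1: A[1]=9 > 4 → no swap
j=2: A[2]=3 ≤ 4 → i=1, swap A[1],A[2] → [1, 3, 9, -5, 6, -4, 7, 5, 0, -2, -6, 4]
j=3: A[3]=-5 ≤ 4 → i=2, swap A[2],A[3] → [1, 3, -5, 9, 6, -4, 7, 5, 0, -2, -6, 4]
j=4: A[4]=6 > 4 → no swap
j=5: A[5]=-4 ≤ 4 → i=3, swap A[3],A[5] → [1, 3, -5, -4, 6, 9, 7, 5, 0, -2, -6, 4]
j=6: A[6]=7 > 4 → no swap
j=7: A[7]=5 > 4 → no swap
j=8: A[8]=0 ≤ 4 → i=4, swap A[4],A[8] → [1, 3, -5, -4, 0, 9, 7, 5, 6, -2, -6, 4]
(after j=8) A = [1, 3, -5, -4, 0, 9, 7, 5, 6, -2, -6, 4]

[1, 3, -5, -4, 0, 9, 7, 5, 6, -2, -6, 4]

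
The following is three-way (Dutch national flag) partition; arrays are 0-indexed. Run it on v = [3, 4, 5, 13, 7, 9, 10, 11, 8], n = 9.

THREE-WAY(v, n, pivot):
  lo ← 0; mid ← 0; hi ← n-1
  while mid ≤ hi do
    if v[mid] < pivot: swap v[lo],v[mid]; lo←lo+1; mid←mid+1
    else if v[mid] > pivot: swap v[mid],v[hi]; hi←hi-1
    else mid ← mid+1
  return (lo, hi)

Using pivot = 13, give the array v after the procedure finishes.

[3, 4, 5, 7, 9, 10, 11, 8, 13]

pivot = 13; lo=0, mid=0, hi=8
v[mid]=3<13: swap v[0],v[0]; lo=1,mid=1 → [3, 4, 5, 13, 7, 9, 10, 11, 8]
v[mid]=4<13: swap v[1],v[1]; lo=2,mid=2 → [3, 4, 5, 13, 7, 9, 10, 11, 8]
v[mid]=5<13: swap v[2],v[2]; lo=3,mid=3 → [3, 4, 5, 13, 7, 9, 10, 11, 8]
v[mid]=13=13: mid=4
v[mid]=7<13: swap v[3],v[4]; lo=4,mid=5 → [3, 4, 5, 7, 13, 9, 10, 11, 8]
v[mid]=9<13: swap v[4],v[5]; lo=5,mid=6 → [3, 4, 5, 7, 9, 13, 10, 11, 8]
v[mid]=10<13: swap v[5],v[6]; lo=6,mid=7 → [3, 4, 5, 7, 9, 10, 13, 11, 8]
v[mid]=11<13: swap v[6],v[7]; lo=7,mid=8 → [3, 4, 5, 7, 9, 10, 11, 13, 8]
v[mid]=8<13: swap v[7],v[8]; lo=8,mid=9 → [3, 4, 5, 7, 9, 10, 11, 8, 13]
end: lo=8, hi=8; v = [3, 4, 5, 7, 9, 10, 11, 8, 13]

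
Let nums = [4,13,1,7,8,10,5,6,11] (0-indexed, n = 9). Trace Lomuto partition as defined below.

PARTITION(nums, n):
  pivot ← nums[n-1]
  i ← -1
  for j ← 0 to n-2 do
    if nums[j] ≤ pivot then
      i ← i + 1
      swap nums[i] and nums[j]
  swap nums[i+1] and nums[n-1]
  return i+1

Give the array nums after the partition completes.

pivot = nums[8] = 11; i = -1
j=0: nums[0]=4 ≤ 11 → i=0, swap nums[0],nums[0] (no change) → [4,13,1,7,8,10,5,6,11]
j=1: nums[1]=13 > 11 → no swap
j=2: nums[2]=1 ≤ 11 → i=1, swap nums[1],nums[2] → [4,1,13,7,8,10,5,6,11]
j=3: nums[3]=7 ≤ 11 → i=2, swap nums[2],nums[3] → [4,1,7,13,8,10,5,6,11]
j=4: nums[4]=8 ≤ 11 → i=3, swap nums[3],nums[4] → [4,1,7,8,13,10,5,6,11]
j=5: nums[5]=10 ≤ 11 → i=4, swap nums[4],nums[5] → [4,1,7,8,10,13,5,6,11]
j=6: nums[6]=5 ≤ 11 → i=5, swap nums[5],nums[6] → [4,1,7,8,10,5,13,6,11]
j=7: nums[7]=6 ≤ 11 → i=6, swap nums[6],nums[7] → [4,1,7,8,10,5,6,13,11]
final swap nums[7],nums[8] → [4,1,7,8,10,5,6,11,13]; return 7

[4,1,7,8,10,5,6,11,13]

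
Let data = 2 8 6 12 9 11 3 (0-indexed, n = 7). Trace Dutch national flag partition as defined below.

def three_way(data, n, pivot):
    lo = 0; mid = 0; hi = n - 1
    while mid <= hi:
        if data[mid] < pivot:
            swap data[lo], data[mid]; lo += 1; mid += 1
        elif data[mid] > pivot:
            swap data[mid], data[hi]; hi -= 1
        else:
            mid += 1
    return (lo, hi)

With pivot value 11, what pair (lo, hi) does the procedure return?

(5, 5)

pivot = 11; lo=0, mid=0, hi=6
data[mid]=2<11: swap data[0],data[0]; lo=1,mid=1 → 2 8 6 12 9 11 3
data[mid]=8<11: swap data[1],data[1]; lo=2,mid=2 → 2 8 6 12 9 11 3
data[mid]=6<11: swap data[2],data[2]; lo=3,mid=3 → 2 8 6 12 9 11 3
data[mid]=12>11: swap data[3],data[6]; hi=5 → 2 8 6 3 9 11 12
data[mid]=3<11: swap data[3],data[3]; lo=4,mid=4 → 2 8 6 3 9 11 12
data[mid]=9<11: swap data[4],data[4]; lo=5,mid=5 → 2 8 6 3 9 11 12
data[mid]=11=11: mid=6
end: lo=5, hi=5; data = 2 8 6 3 9 11 12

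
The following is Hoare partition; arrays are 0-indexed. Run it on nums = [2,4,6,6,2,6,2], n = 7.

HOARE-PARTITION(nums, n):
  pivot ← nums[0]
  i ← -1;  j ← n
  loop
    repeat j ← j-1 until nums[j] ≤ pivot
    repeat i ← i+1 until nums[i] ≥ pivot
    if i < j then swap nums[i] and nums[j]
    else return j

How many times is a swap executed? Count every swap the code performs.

2

pivot = nums[0] = 2; i = -1, j = 7
j→6 (nums[6]=2≤2), i→0 (nums[0]=2≥2); i<j, swap → [2,4,6,6,2,6,2]
j→4 (nums[4]=2≤2), i→1 (nums[1]=4≥2); i<j, swap → [2,2,6,6,4,6,2]
j→1, i→2; i≥j, return j=1. nums = [2,2,6,6,4,6,2]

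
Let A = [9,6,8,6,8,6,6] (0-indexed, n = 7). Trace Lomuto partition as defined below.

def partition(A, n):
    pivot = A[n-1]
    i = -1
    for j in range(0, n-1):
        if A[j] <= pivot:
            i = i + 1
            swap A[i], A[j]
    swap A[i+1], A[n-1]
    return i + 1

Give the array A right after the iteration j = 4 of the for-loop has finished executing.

[6,6,8,9,8,6,6]

pivot=6, i=-1
j=0: 9>6, skip
j=1: 6≤6, i=0, swap(0,1) ⇒ [6,9,8,6,8,6,6]
j=2: 8>6, skip
j=3: 6≤6, i=1, swap(1,3) ⇒ [6,6,8,9,8,6,6]
j=4: 8>6, skip
(after j=4) A = [6,6,8,9,8,6,6]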